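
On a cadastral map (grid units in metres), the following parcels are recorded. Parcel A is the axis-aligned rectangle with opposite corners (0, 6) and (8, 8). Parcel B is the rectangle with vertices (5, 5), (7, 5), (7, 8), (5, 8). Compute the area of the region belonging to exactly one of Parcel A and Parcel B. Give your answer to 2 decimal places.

14.00

|Parcel A∩Parcel B|: x∈[5,7], y∈[6,8] → 2·2 = 4.
|Parcel A △ Parcel B| = |Parcel A| + |Parcel B| − 2·|Parcel A∩Parcel B| = 16 + 6 − 8 = 14.00.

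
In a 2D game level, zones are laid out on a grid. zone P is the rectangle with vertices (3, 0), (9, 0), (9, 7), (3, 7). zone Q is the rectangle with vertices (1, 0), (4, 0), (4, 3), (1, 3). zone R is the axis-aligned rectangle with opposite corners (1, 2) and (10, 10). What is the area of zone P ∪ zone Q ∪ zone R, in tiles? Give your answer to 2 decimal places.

By inclusion–exclusion:
Individual areas: |zone P| = 42, |zone Q| = 9, |zone R| = 72.
|zone P∩zone Q|: x∈[3,4], y∈[0,3] → 1·3 = 3.
|zone P∩zone R|: x∈[3,9], y∈[2,7] → 6·5 = 30.
|zone Q∩zone R|: x∈[1,4], y∈[2,3] → 3·1 = 3.
|zone P∩zone Q∩zone R| = 1.
|zone P ∪ zone Q ∪ zone R| = 123 − 36 + 1 = 88.00.

88.00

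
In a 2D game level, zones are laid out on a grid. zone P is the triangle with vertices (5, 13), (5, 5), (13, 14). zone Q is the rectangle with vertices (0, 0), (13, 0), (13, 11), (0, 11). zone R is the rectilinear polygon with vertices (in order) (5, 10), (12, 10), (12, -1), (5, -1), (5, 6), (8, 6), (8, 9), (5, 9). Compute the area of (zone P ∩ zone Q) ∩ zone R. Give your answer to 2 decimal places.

|zone P ∩ zone Q| = 16.
|(zone P ∩ zone Q) ∩ zone R| = 4.62.

4.62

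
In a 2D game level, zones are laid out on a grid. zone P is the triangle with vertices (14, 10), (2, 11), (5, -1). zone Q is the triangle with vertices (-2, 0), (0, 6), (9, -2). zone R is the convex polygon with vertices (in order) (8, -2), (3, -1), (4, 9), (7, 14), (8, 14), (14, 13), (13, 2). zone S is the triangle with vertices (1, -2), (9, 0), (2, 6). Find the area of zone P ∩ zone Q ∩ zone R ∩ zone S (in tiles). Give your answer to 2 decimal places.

2.60

The intersection is the polygon with vertices (6.21,0.479), (5,-1), (4.179,2.286).
By the shoelace formula its area is 2.60.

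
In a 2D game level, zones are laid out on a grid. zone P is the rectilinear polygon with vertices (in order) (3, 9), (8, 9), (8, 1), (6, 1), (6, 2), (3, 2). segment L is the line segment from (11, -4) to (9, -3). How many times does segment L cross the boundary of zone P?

The segment lies entirely outside zone P and never meets its boundary.

0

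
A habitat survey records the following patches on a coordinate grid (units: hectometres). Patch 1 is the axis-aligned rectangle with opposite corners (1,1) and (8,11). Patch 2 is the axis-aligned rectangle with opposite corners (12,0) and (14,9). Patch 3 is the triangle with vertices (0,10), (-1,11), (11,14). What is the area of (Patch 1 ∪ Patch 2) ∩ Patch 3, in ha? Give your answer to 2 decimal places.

0.56

The region (Patch 1 ∪ Patch 2) ∩ Patch 3 is the polygon with vertices (1,11), (2.75,11), (1,10.364).
By the shoelace formula its area is 0.56.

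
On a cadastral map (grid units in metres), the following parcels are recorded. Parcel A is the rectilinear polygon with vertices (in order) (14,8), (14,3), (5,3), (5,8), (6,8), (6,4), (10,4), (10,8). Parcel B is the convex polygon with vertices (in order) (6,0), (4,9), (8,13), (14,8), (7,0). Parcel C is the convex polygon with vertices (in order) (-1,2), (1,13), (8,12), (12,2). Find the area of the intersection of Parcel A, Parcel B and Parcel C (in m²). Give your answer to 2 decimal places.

10.42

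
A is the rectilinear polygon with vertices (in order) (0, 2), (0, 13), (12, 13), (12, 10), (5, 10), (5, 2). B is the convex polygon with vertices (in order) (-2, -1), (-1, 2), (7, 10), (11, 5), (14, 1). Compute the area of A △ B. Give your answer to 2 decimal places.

|A| = 76, |B| = 87.5, |A∩B| = 17.5.
|A △ B| = |A| + |B| − 2·|A∩B| = 76 + 87.5 − 35 = 128.50.

128.50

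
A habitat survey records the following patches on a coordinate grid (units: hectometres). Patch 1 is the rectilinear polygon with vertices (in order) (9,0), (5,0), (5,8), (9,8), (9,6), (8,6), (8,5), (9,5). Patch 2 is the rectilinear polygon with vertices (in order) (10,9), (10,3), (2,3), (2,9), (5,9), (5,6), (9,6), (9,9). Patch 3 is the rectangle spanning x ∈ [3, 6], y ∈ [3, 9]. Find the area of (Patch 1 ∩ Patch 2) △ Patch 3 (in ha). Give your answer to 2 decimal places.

|Patch 1 ∩ Patch 2| = 11.
|(Patch 1 ∩ Patch 2) ∩ Patch 3| = 3.
|(Patch 1 ∩ Patch 2) △ Patch 3| = 11 + 18 − 6 = 23.00.

23.00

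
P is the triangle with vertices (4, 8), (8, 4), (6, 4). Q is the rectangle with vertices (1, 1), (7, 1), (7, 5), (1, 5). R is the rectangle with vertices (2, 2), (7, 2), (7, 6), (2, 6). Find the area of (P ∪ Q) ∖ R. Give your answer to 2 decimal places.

10.50

|P ∪ Q| = 26.75.
|(P ∪ Q) ∩ R| = 16.25.
|(P ∪ Q) ∖ R| = 26.75 − 16.25 = 10.50.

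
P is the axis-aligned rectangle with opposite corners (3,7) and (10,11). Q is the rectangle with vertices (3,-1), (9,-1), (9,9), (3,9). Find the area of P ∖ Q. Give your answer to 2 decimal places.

16.00

|P∩Q|: x∈[3,9], y∈[7,9] → 6·2 = 12.
|P| = 28.
|P ∖ Q| = |P| − |P∩Q| = 28 − 12 = 16.00.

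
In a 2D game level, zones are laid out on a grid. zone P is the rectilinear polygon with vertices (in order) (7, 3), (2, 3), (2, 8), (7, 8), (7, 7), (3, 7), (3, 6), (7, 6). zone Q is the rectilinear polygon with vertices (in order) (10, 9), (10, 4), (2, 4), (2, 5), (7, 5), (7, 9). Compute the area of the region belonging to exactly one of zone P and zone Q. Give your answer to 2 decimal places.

31.00

|zone P| = 21, |zone Q| = 20, |zone P∩zone Q| = 5.
|zone P △ zone Q| = |zone P| + |zone Q| − 2·|zone P∩zone Q| = 21 + 20 − 10 = 31.00.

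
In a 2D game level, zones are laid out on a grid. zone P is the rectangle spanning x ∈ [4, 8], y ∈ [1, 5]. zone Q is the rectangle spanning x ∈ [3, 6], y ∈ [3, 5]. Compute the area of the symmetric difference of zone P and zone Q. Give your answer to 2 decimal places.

|zone P∩zone Q|: x∈[4,6], y∈[3,5] → 2·2 = 4.
|zone P △ zone Q| = |zone P| + |zone Q| − 2·|zone P∩zone Q| = 16 + 6 − 8 = 14.00.

14.00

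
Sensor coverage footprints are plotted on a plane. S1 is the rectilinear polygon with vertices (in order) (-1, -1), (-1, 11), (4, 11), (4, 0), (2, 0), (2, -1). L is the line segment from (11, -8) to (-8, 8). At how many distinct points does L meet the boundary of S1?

The segment meets the boundary at (-1,2.105), (2,-0.421).

2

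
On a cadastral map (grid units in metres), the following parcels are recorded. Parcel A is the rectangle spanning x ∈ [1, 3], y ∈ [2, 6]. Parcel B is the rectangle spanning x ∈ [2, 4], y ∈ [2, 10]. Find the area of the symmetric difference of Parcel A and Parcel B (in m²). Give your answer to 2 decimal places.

|Parcel A∩Parcel B|: x∈[2,3], y∈[2,6] → 1·4 = 4.
|Parcel A △ Parcel B| = |Parcel A| + |Parcel B| − 2·|Parcel A∩Parcel B| = 8 + 16 − 8 = 16.00.

16.00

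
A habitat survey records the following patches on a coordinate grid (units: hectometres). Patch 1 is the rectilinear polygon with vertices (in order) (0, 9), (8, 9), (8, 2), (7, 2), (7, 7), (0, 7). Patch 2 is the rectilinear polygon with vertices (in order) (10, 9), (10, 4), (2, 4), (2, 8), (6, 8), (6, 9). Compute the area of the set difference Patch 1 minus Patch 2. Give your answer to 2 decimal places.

|Patch 1| = 21, |Patch 1∩Patch 2| = 11.
|Patch 1 ∖ Patch 2| = |Patch 1| − |Patch 1∩Patch 2| = 21 − 11 = 10.00.

10.00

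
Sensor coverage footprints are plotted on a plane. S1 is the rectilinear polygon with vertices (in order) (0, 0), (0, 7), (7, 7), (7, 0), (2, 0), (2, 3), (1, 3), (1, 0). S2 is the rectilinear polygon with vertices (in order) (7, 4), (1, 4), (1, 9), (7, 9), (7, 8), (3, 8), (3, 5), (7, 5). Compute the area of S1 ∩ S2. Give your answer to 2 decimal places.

10.00

The intersection is the polygon with vertices (3,7), (3,5), (7,5), (7,4), (1,4), (1,7).
By the shoelace formula its area is 10.00.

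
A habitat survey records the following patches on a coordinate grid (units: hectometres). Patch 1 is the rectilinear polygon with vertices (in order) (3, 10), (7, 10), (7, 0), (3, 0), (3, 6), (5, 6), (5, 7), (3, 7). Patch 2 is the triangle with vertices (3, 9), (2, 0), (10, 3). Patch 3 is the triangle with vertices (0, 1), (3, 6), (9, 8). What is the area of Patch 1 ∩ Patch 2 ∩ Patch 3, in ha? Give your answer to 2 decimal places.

The intersection is the polygon with vertices (3,6), (5,6), (5,6.667), (5.52,6.84), (6.466,6.029), (3,3.333).
By the shoelace formula its area is 5.37.

5.37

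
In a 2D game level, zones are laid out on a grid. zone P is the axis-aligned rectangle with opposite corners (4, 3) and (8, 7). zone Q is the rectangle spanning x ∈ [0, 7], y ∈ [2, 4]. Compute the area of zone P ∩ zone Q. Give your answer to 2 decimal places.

|zone P∩zone Q|: x∈[4,7], y∈[3,4] → 3·1 = 3.

3.00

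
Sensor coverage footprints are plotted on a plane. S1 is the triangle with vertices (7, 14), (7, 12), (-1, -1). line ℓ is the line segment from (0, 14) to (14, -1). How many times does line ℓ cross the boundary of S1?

The segment meets the boundary at (4.96,8.685), (4.455,9.227).

2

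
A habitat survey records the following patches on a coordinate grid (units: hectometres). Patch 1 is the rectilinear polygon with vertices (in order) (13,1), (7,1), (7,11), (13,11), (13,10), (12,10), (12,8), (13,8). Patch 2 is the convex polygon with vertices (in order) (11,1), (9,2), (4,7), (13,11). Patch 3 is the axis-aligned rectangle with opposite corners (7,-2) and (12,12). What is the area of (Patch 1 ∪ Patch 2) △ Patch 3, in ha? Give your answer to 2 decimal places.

35.70

|Patch 1 ∪ Patch 2| = 65.7.
|(Patch 1 ∪ Patch 2) ∩ Patch 3| = 50.
|(Patch 1 ∪ Patch 2) △ Patch 3| = 65.7 + 70 − 100 = 35.70.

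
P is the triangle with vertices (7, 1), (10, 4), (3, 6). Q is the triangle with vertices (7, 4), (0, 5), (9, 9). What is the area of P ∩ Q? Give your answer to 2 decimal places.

3.78

The intersection is the polygon with vertices (3,6), (7.308,4.769), (7,4), (4.29,4.387).
By the shoelace formula its area is 3.78.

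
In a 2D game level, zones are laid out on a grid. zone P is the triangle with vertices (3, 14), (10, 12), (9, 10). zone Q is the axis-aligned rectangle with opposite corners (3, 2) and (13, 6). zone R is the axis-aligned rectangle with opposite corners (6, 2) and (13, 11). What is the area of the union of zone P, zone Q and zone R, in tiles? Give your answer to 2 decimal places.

82.00

By inclusion–exclusion:
Individual areas: |zone P| = 8, |zone Q| = 40, |zone R| = 63.
|zone P∩zone Q| = 0.
|zone P∩zone R| = 1.
|zone Q∩zone R|: x∈[6,13], y∈[2,6] → 7·4 = 28.
|zone P∩zone Q∩zone R| = 0.
|zone P ∪ zone Q ∪ zone R| = 111 − 29 + 0 = 82.00.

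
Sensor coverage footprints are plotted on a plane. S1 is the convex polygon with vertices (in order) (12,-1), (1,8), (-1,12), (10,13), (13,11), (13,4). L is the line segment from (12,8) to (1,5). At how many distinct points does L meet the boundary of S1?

1

The segment meets the boundary at (3.75,5.75).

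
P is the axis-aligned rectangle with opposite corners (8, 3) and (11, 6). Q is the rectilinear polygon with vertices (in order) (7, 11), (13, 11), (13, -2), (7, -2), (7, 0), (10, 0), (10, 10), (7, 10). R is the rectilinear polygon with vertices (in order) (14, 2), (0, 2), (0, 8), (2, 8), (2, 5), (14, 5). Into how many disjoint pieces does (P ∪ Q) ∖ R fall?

(P ∪ Q) ∖ R splits into 2 disjoint pieces (area 23, area 18).

2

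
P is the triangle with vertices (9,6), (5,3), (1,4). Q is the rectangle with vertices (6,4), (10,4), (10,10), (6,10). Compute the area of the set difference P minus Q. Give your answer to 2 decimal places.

5.79

|P| = 8, |P∩Q| = 2.2083.
|P ∖ Q| = |P| − |P∩Q| = 8 − 2.2083 = 5.79.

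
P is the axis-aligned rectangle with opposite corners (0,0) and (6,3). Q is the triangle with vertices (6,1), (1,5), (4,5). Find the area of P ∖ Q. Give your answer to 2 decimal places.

|P| = 18, |P∩Q| = 1.5.
|P ∖ Q| = |P| − |P∩Q| = 18 − 1.5 = 16.50.

16.50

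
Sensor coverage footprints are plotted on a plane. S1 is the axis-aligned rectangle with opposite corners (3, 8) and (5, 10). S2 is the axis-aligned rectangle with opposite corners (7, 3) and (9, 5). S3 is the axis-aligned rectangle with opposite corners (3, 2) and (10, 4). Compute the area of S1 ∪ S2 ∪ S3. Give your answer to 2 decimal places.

20.00

By inclusion–exclusion:
Individual areas: |S1| = 4, |S2| = 4, |S3| = 14.
|S1∩S2| = 0 (no overlap).
|S1∩S3| = 0 (no overlap).
|S2∩S3|: x∈[7,9], y∈[3,4] → 2·1 = 2.
|S1∩S2∩S3| = 0.
|S1 ∪ S2 ∪ S3| = 22 − 2 + 0 = 20.00.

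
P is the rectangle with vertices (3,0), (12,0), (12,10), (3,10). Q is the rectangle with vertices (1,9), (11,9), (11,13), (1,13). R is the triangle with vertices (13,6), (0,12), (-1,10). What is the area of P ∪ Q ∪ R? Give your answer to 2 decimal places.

By inclusion–exclusion:
Individual areas: |P| = 90, |Q| = 40, |R| = 16.
|P∩Q|: x∈[3,11], y∈[9,10] → 8·1 = 8.
|P∩R| = 8.293.
|Q∩R| = 6.6593.
|P∩Q∩R| = 2.4167.
|P ∪ Q ∪ R| = 146 − 22.9524 + 2.4167 = 125.46.

125.46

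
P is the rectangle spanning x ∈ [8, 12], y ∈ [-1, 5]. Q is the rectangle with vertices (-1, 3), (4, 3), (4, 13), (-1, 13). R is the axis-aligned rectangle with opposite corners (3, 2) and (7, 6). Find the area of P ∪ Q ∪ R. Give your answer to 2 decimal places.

87.00

By inclusion–exclusion:
Individual areas: |P| = 24, |Q| = 50, |R| = 16.
|P∩Q| = 0 (no overlap).
|P∩R| = 0 (no overlap).
|Q∩R|: x∈[3,4], y∈[3,6] → 1·3 = 3.
|P∩Q∩R| = 0.
|P ∪ Q ∪ R| = 90 − 3 + 0 = 87.00.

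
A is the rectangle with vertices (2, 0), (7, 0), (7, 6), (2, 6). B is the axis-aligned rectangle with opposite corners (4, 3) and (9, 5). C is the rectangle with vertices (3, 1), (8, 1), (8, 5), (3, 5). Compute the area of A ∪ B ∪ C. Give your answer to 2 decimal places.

By inclusion–exclusion:
Individual areas: |A| = 30, |B| = 10, |C| = 20.
|A∩B|: x∈[4,7], y∈[3,5] → 3·2 = 6.
|A∩C|: x∈[3,7], y∈[1,5] → 4·4 = 16.
|B∩C|: x∈[4,8], y∈[3,5] → 4·2 = 8.
|A∩B∩C| = 6.
|A ∪ B ∪ C| = 60 − 30 + 6 = 36.00.

36.00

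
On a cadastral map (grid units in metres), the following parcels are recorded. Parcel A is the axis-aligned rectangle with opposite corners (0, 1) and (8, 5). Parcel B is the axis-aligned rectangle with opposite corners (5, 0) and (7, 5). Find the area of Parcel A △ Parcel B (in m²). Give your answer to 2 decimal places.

|Parcel A∩Parcel B|: x∈[5,7], y∈[1,5] → 2·4 = 8.
|Parcel A △ Parcel B| = |Parcel A| + |Parcel B| − 2·|Parcel A∩Parcel B| = 32 + 10 − 16 = 26.00.

26.00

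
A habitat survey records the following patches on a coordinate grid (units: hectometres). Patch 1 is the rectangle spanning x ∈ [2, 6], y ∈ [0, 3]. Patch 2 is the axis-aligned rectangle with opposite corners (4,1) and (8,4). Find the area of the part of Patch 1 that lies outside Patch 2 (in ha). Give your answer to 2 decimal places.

8.00

|Patch 1∩Patch 2|: x∈[4,6], y∈[1,3] → 2·2 = 4.
|Patch 1| = 12.
|Patch 1 ∖ Patch 2| = |Patch 1| − |Patch 1∩Patch 2| = 12 − 4 = 8.00.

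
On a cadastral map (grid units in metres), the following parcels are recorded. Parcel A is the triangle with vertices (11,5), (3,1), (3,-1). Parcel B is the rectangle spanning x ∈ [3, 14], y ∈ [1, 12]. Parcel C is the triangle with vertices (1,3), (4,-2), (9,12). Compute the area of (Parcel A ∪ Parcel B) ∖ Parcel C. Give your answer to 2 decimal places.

|Parcel A ∪ Parcel B| = 123.6667.
|(Parcel A ∪ Parcel B) ∩ Parcel C| = 26.5361.
|(Parcel A ∪ Parcel B) ∖ Parcel C| = 123.6667 − 26.5361 = 97.13.

97.13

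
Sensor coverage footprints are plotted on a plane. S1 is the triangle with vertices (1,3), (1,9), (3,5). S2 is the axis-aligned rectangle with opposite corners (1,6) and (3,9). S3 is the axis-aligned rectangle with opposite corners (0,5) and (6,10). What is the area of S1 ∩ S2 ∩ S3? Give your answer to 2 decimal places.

2.25

The intersection is the polygon with vertices (2.5,6), (1,6), (1,9).
By the shoelace formula its area is 2.25.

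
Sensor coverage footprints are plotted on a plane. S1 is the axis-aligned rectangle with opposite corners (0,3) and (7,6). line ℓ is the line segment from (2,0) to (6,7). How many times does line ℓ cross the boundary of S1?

2

The segment meets the boundary at (5.429,6), (3.714,3).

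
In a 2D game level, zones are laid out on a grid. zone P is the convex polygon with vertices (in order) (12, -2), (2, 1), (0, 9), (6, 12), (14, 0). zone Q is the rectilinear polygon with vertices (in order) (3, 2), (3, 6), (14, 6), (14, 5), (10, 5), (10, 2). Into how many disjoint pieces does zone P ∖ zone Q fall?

1

zone P ∖ zone Q is a single connected region.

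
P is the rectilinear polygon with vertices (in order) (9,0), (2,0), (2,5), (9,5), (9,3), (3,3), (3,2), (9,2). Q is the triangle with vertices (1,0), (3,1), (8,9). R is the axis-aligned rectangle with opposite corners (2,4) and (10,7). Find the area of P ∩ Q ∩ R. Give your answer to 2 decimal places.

The intersection is the polygon with vertices (4.875,4), (4.111,4), (4.889,5), (5.5,5).
By the shoelace formula its area is 0.69.

0.69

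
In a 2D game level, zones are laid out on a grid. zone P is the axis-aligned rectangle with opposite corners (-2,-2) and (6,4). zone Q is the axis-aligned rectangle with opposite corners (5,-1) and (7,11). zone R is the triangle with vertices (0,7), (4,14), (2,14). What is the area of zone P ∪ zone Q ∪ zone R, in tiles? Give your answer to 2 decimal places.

By inclusion–exclusion:
Individual areas: |zone P| = 48, |zone Q| = 24, |zone R| = 7.
|zone P∩zone Q|: x∈[5,6], y∈[-1,4] → 1·5 = 5.
|zone P∩zone R| = 0.
|zone Q∩zone R| = 0.
|zone P∩zone Q∩zone R| = 0.
|zone P ∪ zone Q ∪ zone R| = 79 − 5 + 0 = 74.00.

74.00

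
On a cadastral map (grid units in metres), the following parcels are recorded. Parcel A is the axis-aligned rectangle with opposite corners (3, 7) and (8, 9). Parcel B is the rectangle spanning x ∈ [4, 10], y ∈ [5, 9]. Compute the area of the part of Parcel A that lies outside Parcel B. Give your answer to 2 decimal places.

|Parcel A∩Parcel B|: x∈[4,8], y∈[7,9] → 4·2 = 8.
|Parcel A| = 10.
|Parcel A ∖ Parcel B| = |Parcel A| − |Parcel A∩Parcel B| = 10 − 8 = 2.00.

2.00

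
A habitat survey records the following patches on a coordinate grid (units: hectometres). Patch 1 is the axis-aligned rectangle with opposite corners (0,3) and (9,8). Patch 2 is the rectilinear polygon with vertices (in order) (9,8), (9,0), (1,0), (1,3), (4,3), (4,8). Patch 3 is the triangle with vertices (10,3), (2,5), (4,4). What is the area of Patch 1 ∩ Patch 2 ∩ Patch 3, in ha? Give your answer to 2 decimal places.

1.46

The intersection is the polygon with vertices (4,4.5), (9,3.25), (9,3.167), (4,4).
By the shoelace formula its area is 1.46.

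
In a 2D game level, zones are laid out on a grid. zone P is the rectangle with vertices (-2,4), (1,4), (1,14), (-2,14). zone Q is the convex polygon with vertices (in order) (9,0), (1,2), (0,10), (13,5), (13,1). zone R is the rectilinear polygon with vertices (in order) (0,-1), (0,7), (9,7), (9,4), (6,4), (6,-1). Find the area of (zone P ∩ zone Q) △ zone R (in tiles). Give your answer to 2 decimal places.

|zone P ∩ zone Q| = 3.5577.
|(zone P ∩ zone Q) ∩ zone R| = 1.3125.
|(zone P ∩ zone Q) △ zone R| = 3.5577 + 57 − 2.625 = 57.93.

57.93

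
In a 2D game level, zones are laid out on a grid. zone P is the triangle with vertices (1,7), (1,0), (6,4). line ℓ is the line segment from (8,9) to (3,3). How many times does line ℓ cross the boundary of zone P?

The segment meets the boundary at (4.556,4.867).

1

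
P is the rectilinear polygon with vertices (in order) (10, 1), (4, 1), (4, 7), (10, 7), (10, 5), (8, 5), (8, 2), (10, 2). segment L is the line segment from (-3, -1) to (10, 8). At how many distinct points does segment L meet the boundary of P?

The segment meets the boundary at (8.556,7), (4,3.846).

2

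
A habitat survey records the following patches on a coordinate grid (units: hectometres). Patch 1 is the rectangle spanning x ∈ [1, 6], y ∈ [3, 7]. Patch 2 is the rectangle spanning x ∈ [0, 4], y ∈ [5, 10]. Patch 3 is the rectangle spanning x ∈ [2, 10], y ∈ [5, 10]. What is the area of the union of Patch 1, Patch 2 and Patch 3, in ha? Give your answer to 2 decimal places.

60.00

By inclusion–exclusion:
Individual areas: |Patch 1| = 20, |Patch 2| = 20, |Patch 3| = 40.
|Patch 1∩Patch 2|: x∈[1,4], y∈[5,7] → 3·2 = 6.
|Patch 1∩Patch 3|: x∈[2,6], y∈[5,7] → 4·2 = 8.
|Patch 2∩Patch 3|: x∈[2,4], y∈[5,10] → 2·5 = 10.
|Patch 1∩Patch 2∩Patch 3| = 4.
|Patch 1 ∪ Patch 2 ∪ Patch 3| = 80 − 24 + 4 = 60.00.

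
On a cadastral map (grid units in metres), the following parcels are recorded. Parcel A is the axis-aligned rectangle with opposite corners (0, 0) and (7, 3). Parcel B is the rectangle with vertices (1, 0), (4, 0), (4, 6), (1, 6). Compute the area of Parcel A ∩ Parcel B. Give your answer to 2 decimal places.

9.00

|Parcel A∩Parcel B|: x∈[1,4], y∈[0,3] → 3·3 = 9.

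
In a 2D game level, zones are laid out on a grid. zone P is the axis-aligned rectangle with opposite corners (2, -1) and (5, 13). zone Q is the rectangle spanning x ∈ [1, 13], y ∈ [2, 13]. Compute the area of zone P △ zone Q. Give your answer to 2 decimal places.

108.00

|zone P∩zone Q|: x∈[2,5], y∈[2,13] → 3·11 = 33.
|zone P △ zone Q| = |zone P| + |zone Q| − 2·|zone P∩zone Q| = 42 + 132 − 66 = 108.00.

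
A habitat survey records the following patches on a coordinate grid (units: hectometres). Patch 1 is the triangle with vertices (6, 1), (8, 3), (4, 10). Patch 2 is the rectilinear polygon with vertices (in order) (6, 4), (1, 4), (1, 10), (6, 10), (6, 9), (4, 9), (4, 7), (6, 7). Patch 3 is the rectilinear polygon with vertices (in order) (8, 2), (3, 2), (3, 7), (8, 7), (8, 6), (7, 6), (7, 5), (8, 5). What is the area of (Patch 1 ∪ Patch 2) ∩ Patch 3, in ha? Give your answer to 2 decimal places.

|Patch 1 ∪ Patch 2| = 33.8968.
|(Patch 1 ∪ Patch 2) ∩ Patch 3| = 14.89.

14.89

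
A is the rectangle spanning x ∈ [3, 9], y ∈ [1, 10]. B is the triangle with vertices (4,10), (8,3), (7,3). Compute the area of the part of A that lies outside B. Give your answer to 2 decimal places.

|A| = 54, |A∩B| = 3.5.
|A ∖ B| = |A| − |A∩B| = 54 − 3.5 = 50.50.

50.50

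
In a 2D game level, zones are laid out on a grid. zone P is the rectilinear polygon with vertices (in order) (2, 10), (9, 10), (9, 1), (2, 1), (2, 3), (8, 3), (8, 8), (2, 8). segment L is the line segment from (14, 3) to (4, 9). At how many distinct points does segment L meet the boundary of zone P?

The segment meets the boundary at (5.667,8), (8,6.6), (9,6).

3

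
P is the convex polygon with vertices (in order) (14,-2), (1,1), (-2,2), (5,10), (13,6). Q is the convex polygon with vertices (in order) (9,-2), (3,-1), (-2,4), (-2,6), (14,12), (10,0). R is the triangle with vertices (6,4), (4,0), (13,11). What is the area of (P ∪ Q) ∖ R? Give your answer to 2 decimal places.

140.51

|P ∪ Q| = 147.5062.
|(P ∪ Q) ∩ R| = 7.
|(P ∪ Q) ∖ R| = 147.5062 − 7 = 140.51.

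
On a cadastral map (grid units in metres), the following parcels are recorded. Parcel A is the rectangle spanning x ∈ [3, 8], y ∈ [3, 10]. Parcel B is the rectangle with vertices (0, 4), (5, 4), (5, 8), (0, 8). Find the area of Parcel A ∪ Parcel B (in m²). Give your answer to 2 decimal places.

47.00

By inclusion–exclusion:
Individual areas: |Parcel A| = 35, |Parcel B| = 20.
|Parcel A∩Parcel B|: x∈[3,5], y∈[4,8] → 2·4 = 8.
|Parcel A ∪ Parcel B| = 55 − 8 = 47.00.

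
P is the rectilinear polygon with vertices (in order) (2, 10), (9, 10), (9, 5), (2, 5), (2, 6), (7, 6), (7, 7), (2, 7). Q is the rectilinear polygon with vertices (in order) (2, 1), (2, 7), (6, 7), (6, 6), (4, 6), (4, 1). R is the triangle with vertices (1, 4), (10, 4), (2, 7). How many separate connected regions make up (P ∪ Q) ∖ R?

2

(P ∪ Q) ∖ R splits into 2 disjoint pieces (area 28.6667, area 6).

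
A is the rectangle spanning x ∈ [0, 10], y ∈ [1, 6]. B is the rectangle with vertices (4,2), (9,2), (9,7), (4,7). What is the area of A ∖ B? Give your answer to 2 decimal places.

|A∩B|: x∈[4,9], y∈[2,6] → 5·4 = 20.
|A| = 50.
|A ∖ B| = |A| − |A∩B| = 50 − 20 = 30.00.

30.00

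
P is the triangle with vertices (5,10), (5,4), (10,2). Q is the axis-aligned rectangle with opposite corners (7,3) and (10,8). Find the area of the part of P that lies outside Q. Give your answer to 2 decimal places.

10.54

|P| = 15, |P∩Q| = 4.4625.
|P ∖ Q| = |P| − |P∩Q| = 15 − 4.4625 = 10.54.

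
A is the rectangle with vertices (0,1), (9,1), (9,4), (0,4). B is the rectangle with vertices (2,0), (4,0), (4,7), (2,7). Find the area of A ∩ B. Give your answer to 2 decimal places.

6.00

|A∩B|: x∈[2,4], y∈[1,4] → 2·3 = 6.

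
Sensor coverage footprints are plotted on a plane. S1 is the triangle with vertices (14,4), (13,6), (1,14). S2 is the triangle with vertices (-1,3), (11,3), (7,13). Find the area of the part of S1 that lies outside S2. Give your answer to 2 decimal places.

|S1| = 8, |S1∩S2| = 2.2103.
|S1 ∖ S2| = |S1| − |S1∩S2| = 8 − 2.2103 = 5.79.

5.79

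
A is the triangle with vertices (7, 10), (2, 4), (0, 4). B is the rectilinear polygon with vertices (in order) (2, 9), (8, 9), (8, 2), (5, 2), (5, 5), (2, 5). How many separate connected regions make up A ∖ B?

2

A ∖ B splits into 2 disjoint pieces (area 0.1667, area 2.131).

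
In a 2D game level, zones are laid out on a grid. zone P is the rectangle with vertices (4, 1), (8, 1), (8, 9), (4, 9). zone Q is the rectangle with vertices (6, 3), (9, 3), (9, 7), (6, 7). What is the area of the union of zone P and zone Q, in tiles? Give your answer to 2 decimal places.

36.00

By inclusion–exclusion:
Individual areas: |zone P| = 32, |zone Q| = 12.
|zone P∩zone Q|: x∈[6,8], y∈[3,7] → 2·4 = 8.
|zone P ∪ zone Q| = 44 − 8 = 36.00.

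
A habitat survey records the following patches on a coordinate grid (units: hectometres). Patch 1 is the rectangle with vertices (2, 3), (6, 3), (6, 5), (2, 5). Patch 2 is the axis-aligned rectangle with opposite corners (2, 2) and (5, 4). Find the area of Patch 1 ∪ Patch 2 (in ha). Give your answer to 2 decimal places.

11.00

By inclusion–exclusion:
Individual areas: |Patch 1| = 8, |Patch 2| = 6.
|Patch 1∩Patch 2|: x∈[2,5], y∈[3,4] → 3·1 = 3.
|Patch 1 ∪ Patch 2| = 14 − 3 = 11.00.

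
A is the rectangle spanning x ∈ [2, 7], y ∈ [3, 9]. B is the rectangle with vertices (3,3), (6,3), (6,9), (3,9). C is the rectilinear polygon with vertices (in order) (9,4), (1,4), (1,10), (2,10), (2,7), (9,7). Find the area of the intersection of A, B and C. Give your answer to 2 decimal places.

9.00

The intersection is the polygon with vertices (6,4), (3,4), (3,7), (6,7).
By the shoelace formula its area is 9.00.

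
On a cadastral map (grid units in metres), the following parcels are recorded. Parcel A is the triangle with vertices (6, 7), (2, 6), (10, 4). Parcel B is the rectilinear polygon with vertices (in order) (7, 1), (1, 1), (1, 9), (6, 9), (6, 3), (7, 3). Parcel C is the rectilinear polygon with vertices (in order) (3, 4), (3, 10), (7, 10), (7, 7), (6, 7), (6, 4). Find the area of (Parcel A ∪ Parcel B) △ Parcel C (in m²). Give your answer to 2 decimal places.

37.00

|Parcel A ∪ Parcel B| = 46.
|(Parcel A ∪ Parcel B) ∩ Parcel C| = 15.
|(Parcel A ∪ Parcel B) △ Parcel C| = 46 + 21 − 30 = 37.00.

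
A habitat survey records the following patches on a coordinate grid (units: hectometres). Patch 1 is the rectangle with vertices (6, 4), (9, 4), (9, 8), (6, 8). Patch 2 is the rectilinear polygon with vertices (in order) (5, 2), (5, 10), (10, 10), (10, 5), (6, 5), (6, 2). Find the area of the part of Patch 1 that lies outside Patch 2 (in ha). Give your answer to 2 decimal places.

|Patch 1| = 12, |Patch 1∩Patch 2| = 9.
|Patch 1 ∖ Patch 2| = |Patch 1| − |Patch 1∩Patch 2| = 12 − 9 = 3.00.

3.00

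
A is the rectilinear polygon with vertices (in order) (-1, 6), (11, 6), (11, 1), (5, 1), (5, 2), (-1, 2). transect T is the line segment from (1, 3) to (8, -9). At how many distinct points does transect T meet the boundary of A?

The segment meets the boundary at (1.583,2).

1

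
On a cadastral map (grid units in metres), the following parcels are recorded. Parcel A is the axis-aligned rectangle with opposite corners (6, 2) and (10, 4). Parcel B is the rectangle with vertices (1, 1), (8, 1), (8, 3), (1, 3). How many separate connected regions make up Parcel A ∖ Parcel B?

1

Parcel A ∖ Parcel B is a single connected region.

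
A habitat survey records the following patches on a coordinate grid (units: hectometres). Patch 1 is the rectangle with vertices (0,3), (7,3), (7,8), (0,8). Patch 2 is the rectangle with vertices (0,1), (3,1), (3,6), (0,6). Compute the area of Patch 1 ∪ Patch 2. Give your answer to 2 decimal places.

By inclusion–exclusion:
Individual areas: |Patch 1| = 35, |Patch 2| = 15.
|Patch 1∩Patch 2|: x∈[0,3], y∈[3,6] → 3·3 = 9.
|Patch 1 ∪ Patch 2| = 50 − 9 = 41.00.

41.00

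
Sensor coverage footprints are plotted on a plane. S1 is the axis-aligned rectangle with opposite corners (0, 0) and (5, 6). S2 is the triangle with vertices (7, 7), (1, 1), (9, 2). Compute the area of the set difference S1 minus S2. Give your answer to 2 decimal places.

|S1| = 30, |S1∩S2| = 7.
|S1 ∖ S2| = |S1| − |S1∩S2| = 30 − 7 = 23.00.

23.00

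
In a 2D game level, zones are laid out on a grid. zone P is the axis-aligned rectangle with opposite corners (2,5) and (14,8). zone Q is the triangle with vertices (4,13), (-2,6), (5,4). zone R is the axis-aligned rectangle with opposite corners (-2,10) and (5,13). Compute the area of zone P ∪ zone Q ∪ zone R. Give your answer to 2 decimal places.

74.98

By inclusion–exclusion:
Individual areas: |zone P| = 36, |zone Q| = 30.5, |zone R| = 21.
|zone P∩zone Q| = 8.1667.
|zone P∩zone R| = 0 (no overlap).
|zone Q∩zone R| = 4.3571.
|zone P∩zone Q∩zone R| = 0.
|zone P ∪ zone Q ∪ zone R| = 87.5 − 12.5238 + 0 = 74.98.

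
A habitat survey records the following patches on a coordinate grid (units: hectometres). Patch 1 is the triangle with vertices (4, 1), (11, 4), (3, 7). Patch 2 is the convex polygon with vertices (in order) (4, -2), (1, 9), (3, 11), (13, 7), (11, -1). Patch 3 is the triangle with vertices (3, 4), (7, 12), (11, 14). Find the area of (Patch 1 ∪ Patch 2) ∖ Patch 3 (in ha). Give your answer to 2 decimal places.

99.36

|Patch 1 ∪ Patch 2| = 104.
|(Patch 1 ∪ Patch 2) ∩ Patch 3| = 4.6402.
|(Patch 1 ∪ Patch 2) ∖ Patch 3| = 104 − 4.6402 = 99.36.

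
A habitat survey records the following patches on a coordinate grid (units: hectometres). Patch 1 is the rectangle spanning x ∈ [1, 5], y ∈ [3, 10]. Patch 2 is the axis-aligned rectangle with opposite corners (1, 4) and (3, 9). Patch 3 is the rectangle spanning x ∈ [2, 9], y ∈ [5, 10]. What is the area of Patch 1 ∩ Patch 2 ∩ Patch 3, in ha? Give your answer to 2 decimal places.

The intersection is the polygon with vertices (3,9), (3,5), (2,5), (2,9).
By the shoelace formula its area is 4.00.

4.00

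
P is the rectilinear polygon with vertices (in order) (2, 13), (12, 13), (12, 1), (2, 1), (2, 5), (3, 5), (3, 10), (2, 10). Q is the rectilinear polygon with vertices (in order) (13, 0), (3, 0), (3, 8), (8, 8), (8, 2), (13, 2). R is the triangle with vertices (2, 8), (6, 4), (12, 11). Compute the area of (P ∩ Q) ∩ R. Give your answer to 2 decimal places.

The region (P ∩ Q) ∩ R is the polygon with vertices (3,8), (8,8), (8,6.333), (6,4), (3,7).
By the shoelace formula its area is 13.17.

13.17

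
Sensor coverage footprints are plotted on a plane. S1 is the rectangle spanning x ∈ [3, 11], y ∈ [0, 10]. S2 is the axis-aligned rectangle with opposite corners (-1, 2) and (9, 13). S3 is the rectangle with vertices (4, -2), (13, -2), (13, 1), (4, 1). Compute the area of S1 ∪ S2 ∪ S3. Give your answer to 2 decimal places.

By inclusion–exclusion:
Individual areas: |S1| = 80, |S2| = 110, |S3| = 27.
|S1∩S2|: x∈[3,9], y∈[2,10] → 6·8 = 48.
|S1∩S3|: x∈[4,11], y∈[0,1] → 7·1 = 7.
|S2∩S3| = 0 (no overlap).
|S1∩S2∩S3| = 0.
|S1 ∪ S2 ∪ S3| = 217 − 55 + 0 = 162.00.

162.00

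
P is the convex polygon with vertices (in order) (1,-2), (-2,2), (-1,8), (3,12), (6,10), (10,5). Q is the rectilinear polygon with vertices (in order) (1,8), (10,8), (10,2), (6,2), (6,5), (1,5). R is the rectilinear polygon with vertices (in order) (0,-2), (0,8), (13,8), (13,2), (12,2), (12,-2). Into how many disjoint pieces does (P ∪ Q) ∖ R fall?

1

(P ∪ Q) ∖ R is a single connected region.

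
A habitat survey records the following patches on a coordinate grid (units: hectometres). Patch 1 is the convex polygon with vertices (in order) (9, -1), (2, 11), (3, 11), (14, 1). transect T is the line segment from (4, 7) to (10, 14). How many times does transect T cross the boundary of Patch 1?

2

The segment meets the boundary at (5.489,8.737), (4.198,7.231).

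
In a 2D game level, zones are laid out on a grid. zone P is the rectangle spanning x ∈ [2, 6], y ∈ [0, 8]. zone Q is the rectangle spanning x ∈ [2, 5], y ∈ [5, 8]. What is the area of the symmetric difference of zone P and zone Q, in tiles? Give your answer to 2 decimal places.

23.00

|zone P∩zone Q|: x∈[2,5], y∈[5,8] → 3·3 = 9.
|zone P △ zone Q| = |zone P| + |zone Q| − 2·|zone P∩zone Q| = 32 + 9 − 18 = 23.00.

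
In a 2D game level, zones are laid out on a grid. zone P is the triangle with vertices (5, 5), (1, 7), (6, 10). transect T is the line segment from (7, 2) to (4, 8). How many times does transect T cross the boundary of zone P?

1

The segment meets the boundary at (5.143,5.714).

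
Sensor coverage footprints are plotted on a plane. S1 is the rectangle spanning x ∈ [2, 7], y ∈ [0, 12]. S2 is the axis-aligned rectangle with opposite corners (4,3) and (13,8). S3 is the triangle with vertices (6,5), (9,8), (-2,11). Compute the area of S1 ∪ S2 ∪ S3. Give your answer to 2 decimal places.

By inclusion–exclusion:
Individual areas: |S1| = 60, |S2| = 45, |S3| = 21.
|S1∩S2|: x∈[4,7], y∈[3,8] → 3·5 = 15.
|S1∩S3| = 14.6364.
|S2∩S3| = 9.
|S1∩S2∩S3| = 7.
|S1 ∪ S2 ∪ S3| = 126 − 38.6364 + 7 = 94.36.

94.36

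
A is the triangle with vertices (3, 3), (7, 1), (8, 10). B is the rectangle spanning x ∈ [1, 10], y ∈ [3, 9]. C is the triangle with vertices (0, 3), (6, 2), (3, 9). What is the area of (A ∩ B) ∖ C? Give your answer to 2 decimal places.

11.58

|A ∩ B| = 14.4762.
|(A ∩ B) ∩ C| = 2.8929.
|(A ∩ B) ∖ C| = 14.4762 − 2.8929 = 11.58.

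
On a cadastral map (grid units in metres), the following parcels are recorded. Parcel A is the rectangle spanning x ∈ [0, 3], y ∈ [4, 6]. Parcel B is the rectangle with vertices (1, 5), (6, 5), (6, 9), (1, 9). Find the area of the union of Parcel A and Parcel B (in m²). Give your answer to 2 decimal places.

24.00

By inclusion–exclusion:
Individual areas: |Parcel A| = 6, |Parcel B| = 20.
|Parcel A∩Parcel B|: x∈[1,3], y∈[5,6] → 2·1 = 2.
|Parcel A ∪ Parcel B| = 26 − 2 = 24.00.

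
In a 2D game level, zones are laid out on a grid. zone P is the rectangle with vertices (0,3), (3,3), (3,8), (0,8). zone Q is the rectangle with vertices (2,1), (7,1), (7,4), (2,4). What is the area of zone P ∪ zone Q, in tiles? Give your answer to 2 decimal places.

29.00

By inclusion–exclusion:
Individual areas: |zone P| = 15, |zone Q| = 15.
|zone P∩zone Q|: x∈[2,3], y∈[3,4] → 1·1 = 1.
|zone P ∪ zone Q| = 30 − 1 = 29.00.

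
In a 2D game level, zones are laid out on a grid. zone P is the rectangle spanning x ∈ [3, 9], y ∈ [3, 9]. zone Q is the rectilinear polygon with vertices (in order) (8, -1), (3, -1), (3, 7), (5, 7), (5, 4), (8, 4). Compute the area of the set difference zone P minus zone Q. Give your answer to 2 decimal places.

|zone P| = 36, |zone P∩zone Q| = 11.
|zone P ∖ zone Q| = |zone P| − |zone P∩zone Q| = 36 − 11 = 25.00.

25.00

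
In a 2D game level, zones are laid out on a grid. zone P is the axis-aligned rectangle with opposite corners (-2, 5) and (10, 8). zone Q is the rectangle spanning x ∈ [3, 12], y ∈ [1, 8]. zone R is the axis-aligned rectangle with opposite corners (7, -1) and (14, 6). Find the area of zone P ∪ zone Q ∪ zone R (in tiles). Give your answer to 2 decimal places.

102.00

By inclusion–exclusion:
Individual areas: |zone P| = 36, |zone Q| = 63, |zone R| = 49.
|zone P∩zone Q|: x∈[3,10], y∈[5,8] → 7·3 = 21.
|zone P∩zone R|: x∈[7,10], y∈[5,6] → 3·1 = 3.
|zone Q∩zone R|: x∈[7,12], y∈[1,6] → 5·5 = 25.
|zone P∩zone Q∩zone R| = 3.
|zone P ∪ zone Q ∪ zone R| = 148 − 49 + 3 = 102.00.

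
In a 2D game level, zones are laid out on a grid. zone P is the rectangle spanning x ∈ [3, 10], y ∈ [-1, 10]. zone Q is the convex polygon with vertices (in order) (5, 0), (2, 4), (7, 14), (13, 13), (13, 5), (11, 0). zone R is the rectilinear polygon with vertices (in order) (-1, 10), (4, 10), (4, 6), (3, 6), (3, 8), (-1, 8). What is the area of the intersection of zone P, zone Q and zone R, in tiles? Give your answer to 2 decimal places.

The intersection is the polygon with vertices (4,8), (4,6), (3,6).
By the shoelace formula its area is 1.00.

1.00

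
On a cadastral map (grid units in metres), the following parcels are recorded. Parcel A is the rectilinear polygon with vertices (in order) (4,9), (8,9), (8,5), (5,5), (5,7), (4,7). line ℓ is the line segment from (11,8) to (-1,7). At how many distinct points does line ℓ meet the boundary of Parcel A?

The segment meets the boundary at (4,7.417), (8,7.75).

2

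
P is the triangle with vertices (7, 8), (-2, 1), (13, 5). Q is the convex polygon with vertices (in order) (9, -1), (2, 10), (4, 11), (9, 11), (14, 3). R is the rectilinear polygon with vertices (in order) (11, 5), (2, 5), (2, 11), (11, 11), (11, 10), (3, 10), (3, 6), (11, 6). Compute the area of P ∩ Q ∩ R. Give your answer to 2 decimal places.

The intersection is the polygon with vertices (4.545,6), (11,6), (11,5), (5.182,5).
By the shoelace formula its area is 6.14.

6.14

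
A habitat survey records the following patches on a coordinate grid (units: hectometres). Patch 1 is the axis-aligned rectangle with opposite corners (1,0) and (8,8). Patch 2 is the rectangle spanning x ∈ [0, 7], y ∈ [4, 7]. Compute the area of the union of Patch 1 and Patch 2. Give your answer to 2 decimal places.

By inclusion–exclusion:
Individual areas: |Patch 1| = 56, |Patch 2| = 21.
|Patch 1∩Patch 2|: x∈[1,7], y∈[4,7] → 6·3 = 18.
|Patch 1 ∪ Patch 2| = 77 − 18 = 59.00.

59.00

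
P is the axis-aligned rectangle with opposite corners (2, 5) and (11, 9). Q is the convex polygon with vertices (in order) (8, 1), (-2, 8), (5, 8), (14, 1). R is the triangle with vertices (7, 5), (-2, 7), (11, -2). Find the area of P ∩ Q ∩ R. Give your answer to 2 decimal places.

The intersection is the polygon with vertices (2.286,5), (2,5.2), (2,6.111), (7,5).
By the shoelace formula its area is 2.75.

2.75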